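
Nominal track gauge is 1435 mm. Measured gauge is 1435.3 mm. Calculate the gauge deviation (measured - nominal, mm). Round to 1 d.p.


Deviation = measured - nominal
Deviation = 1435.3 - 1435
Deviation = 0.3 mm

0.3


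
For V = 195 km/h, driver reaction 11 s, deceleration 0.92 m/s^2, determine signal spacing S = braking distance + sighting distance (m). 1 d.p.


V = 195 / 3.6 = 54.1667 m/s
Braking distance = 54.1667^2 / (2*0.92) = 1594.5803 m
Sighting distance = 54.1667 * 11 = 595.8333 m
S = 1594.5803 + 595.8333 = 2190.4 m

2190.4


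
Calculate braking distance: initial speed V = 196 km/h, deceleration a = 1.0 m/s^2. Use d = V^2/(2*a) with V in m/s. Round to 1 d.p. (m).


Convert speed: V = 196 / 3.6 = 54.4444 m/s
V^2 = 2964.1975
d = 2964.1975 / (2 * 1.0)
d = 2964.1975 / 2.0
d = 1482.1 m

1482.1


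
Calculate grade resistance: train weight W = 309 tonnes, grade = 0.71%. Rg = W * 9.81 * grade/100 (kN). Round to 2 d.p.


Rg = W * 9.81 * grade / 100
Rg = 309 * 9.81 * 0.71 / 100
Rg = 3031.29 * 0.0071
Rg = 21.52 kN

21.52


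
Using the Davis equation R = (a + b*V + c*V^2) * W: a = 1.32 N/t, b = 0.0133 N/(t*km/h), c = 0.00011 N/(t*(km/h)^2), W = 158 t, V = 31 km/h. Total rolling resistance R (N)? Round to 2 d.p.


b*V = 0.0133 * 31 = 0.4123
c*V^2 = 0.00011 * 961 = 0.10571
R_per_t = 1.32 + 0.4123 + 0.10571 = 1.83801 N/t
R_total = 1.83801 * 158 = 290.41 N

290.41


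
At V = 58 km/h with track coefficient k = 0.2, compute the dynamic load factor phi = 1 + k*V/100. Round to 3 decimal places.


phi = 1 + k * V / 100
phi = 1 + 0.2 * 58 / 100
phi = 1 + 0.116
phi = 1.116

1.116


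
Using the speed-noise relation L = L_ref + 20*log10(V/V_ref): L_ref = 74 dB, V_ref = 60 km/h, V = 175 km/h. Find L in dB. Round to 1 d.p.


V/V_ref = 175 / 60 = 2.916667
log10(2.916667) = 0.464887
20 * 0.464887 = 9.2977
L = 74 + 9.2977 = 83.3 dB

83.3


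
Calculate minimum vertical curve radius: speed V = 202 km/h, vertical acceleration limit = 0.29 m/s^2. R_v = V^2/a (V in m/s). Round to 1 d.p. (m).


Convert speed: V = 202 / 3.6 = 56.1111 m/s
V^2 = 3148.4568 m^2/s^2
R_v = 3148.4568 / 0.29
R_v = 10856.7 m

10856.7


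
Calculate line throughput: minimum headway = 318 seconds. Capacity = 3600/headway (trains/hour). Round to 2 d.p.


Capacity = 3600 / headway
Capacity = 3600 / 318
Capacity = 11.32 trains/hour

11.32


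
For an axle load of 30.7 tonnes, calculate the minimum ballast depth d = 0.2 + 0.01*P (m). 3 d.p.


d = 0.2 + 0.01 * 30.7
d = 0.2 + 0.307
d = 0.507 m

0.507


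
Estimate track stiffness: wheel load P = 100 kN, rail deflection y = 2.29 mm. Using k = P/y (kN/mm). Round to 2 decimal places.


Track stiffness k = P / y
k = 100 / 2.29
k = 43.67 kN/mm

43.67


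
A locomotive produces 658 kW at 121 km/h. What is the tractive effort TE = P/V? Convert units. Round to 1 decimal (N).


Convert: P = 658 kW = 658000 W
V = 121 / 3.6 = 33.6111 m/s
TE = 658000 / 33.6111
TE = 19576.9 N

19576.9


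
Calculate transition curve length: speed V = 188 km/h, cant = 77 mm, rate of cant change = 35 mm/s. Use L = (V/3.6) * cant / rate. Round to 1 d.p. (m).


Convert speed: V = 188 / 3.6 = 52.2222 m/s
L = 52.2222 * 77 / 35
L = 4021.1111 / 35
L = 114.9 m

114.9


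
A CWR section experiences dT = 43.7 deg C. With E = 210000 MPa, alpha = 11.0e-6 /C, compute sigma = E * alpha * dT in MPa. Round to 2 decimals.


sigma = E * alpha * dT
sigma = 210000 * 11.0e-6 * 43.7
sigma = 2.31 * 43.7
sigma = 100.95 MPa

100.95


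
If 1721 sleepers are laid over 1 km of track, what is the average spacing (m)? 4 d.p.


Spacing = 1000 m / number of sleepers
Spacing = 1000 / 1721
Spacing = 0.5811 m

0.5811


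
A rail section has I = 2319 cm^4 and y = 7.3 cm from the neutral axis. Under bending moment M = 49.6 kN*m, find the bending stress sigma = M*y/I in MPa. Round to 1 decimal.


Convert units:
M = 49.6 kN*m = 49600000 N*mm
y = 7.3 cm = 73 mm
I = 2319 cm^4 = 23190000 mm^4
sigma = 49600000 * 73 / 23190000
sigma = 156.1 MPa

156.1


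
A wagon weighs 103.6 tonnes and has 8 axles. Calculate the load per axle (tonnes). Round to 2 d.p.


Load per axle = total weight / number of axles
Load = 103.6 / 8
Load = 12.95 tonnes

12.95


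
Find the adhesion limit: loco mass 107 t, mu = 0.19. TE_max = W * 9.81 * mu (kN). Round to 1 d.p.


TE_max = W * g * mu
TE_max = 107 * 9.81 * 0.19
TE_max = 1049.67 * 0.19
TE_max = 199.4 kN

199.4


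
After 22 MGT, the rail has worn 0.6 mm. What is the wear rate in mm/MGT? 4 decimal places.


Wear rate = total wear / cumulative tonnage
Rate = 0.6 / 22
Rate = 0.0273 mm/MGT

0.0273


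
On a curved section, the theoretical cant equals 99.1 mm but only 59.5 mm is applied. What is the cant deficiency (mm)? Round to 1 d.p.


Cant deficiency = equilibrium cant - actual cant
CD = 99.1 - 59.5
CD = 39.6 mm

39.6


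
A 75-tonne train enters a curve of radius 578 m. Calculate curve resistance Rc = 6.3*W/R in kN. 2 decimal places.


Rc = 6.3 * W / R
Rc = 6.3 * 75 / 578
Rc = 472.5 / 578
Rc = 0.82 kN

0.82


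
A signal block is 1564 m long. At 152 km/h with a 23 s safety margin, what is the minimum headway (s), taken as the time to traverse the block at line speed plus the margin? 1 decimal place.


V = 152 / 3.6 = 42.2222 m/s
Block traversal time = 1564 / 42.2222 = 37.0421 s
Headway = 37.0421 + 23
Headway = 60.0 s

60.0


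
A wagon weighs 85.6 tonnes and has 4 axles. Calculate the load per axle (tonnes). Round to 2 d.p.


Load per axle = total weight / number of axles
Load = 85.6 / 4
Load = 21.40 tonnes

21.40


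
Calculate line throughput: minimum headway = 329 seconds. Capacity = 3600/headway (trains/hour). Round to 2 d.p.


Capacity = 3600 / headway
Capacity = 3600 / 329
Capacity = 10.94 trains/hour

10.94


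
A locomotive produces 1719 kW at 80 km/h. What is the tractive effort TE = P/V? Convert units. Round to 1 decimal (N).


Convert: P = 1719 kW = 1719000 W
V = 80 / 3.6 = 22.2222 m/s
TE = 1719000 / 22.2222
TE = 77355.0 N

77355.0


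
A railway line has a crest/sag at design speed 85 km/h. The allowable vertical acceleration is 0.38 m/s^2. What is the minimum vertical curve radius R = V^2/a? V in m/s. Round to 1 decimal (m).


Convert speed: V = 85 / 3.6 = 23.6111 m/s
V^2 = 557.4846 m^2/s^2
R_v = 557.4846 / 0.38
R_v = 1467.1 m

1467.1


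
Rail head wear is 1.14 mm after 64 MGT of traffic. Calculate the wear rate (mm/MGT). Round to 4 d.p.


Wear rate = total wear / cumulative tonnage
Rate = 1.14 / 64
Rate = 0.0178 mm/MGT

0.0178


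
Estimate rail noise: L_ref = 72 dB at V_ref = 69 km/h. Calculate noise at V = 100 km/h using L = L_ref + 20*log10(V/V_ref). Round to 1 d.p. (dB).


V/V_ref = 100 / 69 = 1.449275
log10(1.449275) = 0.161151
20 * 0.161151 = 3.223
L = 72 + 3.223 = 75.2 dB

75.2


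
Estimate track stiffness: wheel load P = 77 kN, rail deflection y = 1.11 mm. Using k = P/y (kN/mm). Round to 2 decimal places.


Track stiffness k = P / y
k = 77 / 1.11
k = 69.37 kN/mm

69.37


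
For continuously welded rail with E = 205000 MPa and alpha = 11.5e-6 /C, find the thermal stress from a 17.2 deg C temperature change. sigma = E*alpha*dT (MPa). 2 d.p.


sigma = E * alpha * dT
sigma = 205000 * 11.5e-6 * 17.2
sigma = 2.3575 * 17.2
sigma = 40.55 MPa

40.55


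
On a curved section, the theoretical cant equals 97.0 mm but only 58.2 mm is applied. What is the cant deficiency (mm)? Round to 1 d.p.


Cant deficiency = equilibrium cant - actual cant
CD = 97.0 - 58.2
CD = 38.8 mm

38.8


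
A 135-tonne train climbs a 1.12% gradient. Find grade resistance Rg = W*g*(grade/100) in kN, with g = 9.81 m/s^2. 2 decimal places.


Rg = W * 9.81 * grade / 100
Rg = 135 * 9.81 * 1.12 / 100
Rg = 1324.35 * 0.0112
Rg = 14.83 kN

14.83


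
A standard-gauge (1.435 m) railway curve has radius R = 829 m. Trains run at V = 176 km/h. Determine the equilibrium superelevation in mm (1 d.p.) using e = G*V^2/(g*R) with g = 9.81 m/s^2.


Convert speed: V = 176 / 3.6 = 48.8889 m/s
Apply formula: e = 1.435 * 48.8889^2 / (9.81 * 829)
e = 1.435 * 2390.1235 / 8132.49
e = 0.421744 m = 421.7 mm

421.7


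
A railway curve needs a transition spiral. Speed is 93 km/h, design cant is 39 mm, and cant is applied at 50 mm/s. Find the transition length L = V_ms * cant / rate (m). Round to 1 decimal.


Convert speed: V = 93 / 3.6 = 25.8333 m/s
L = 25.8333 * 39 / 50
L = 1007.5 / 50
L = 20.2 m

20.2


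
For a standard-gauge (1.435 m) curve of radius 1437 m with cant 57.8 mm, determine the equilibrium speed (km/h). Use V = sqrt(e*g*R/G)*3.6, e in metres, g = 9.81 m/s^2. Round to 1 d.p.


Convert cant: e = 57.8 mm = 0.0578 m
V_ms = sqrt(0.0578 * 9.81 * 1437 / 1.435)
V_ms = sqrt(567.808269) = 23.8287 m/s
V = 23.8287 * 3.6 = 85.8 km/h

85.8


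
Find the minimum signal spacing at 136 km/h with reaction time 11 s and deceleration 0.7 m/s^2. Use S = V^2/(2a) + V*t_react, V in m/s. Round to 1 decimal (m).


V = 136 / 3.6 = 37.7778 m/s
Braking distance = 37.7778^2 / (2*0.7) = 1019.4004 m
Sighting distance = 37.7778 * 11 = 415.5556 m
S = 1019.4004 + 415.5556 = 1435.0 m

1435.0


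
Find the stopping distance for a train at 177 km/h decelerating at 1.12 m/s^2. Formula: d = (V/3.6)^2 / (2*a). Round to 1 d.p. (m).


Convert speed: V = 177 / 3.6 = 49.1667 m/s
V^2 = 2417.3611
d = 2417.3611 / (2 * 1.12)
d = 2417.3611 / 2.24
d = 1079.2 m

1079.2


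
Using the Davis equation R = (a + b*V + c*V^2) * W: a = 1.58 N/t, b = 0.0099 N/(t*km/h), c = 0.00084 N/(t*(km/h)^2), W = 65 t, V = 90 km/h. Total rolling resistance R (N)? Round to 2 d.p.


b*V = 0.0099 * 90 = 0.891
c*V^2 = 0.00084 * 8100 = 6.804
R_per_t = 1.58 + 0.891 + 6.804 = 9.275 N/t
R_total = 9.275 * 65 = 602.88 N

602.88


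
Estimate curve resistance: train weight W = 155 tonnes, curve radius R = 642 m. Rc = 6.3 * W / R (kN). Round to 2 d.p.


Rc = 6.3 * W / R
Rc = 6.3 * 155 / 642
Rc = 976.5 / 642
Rc = 1.52 kN

1.52


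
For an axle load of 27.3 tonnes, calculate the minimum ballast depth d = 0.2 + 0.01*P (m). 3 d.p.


d = 0.2 + 0.01 * 27.3
d = 0.2 + 0.273
d = 0.473 m

0.473


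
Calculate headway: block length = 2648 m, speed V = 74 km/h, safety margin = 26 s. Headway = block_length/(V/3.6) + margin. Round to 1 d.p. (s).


V = 74 / 3.6 = 20.5556 m/s
Block traversal time = 2648 / 20.5556 = 128.8216 s
Headway = 128.8216 + 26
Headway = 154.8 s

154.8


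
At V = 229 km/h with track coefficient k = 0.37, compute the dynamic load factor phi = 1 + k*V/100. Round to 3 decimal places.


phi = 1 + k * V / 100
phi = 1 + 0.37 * 229 / 100
phi = 1 + 0.8473
phi = 1.847

1.847


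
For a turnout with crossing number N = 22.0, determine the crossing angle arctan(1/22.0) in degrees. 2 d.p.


1/N = 1/22.0 = 0.045455
angle = arctan(0.045455) = 0.045423 rad
angle = 0.045423 * 180/pi = 2.60 degrees

2.60


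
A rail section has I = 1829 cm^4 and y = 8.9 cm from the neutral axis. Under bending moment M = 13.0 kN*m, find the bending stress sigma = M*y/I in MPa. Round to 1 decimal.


Convert units:
M = 13.0 kN*m = 13000000 N*mm
y = 8.9 cm = 89 mm
I = 1829 cm^4 = 18290000 mm^4
sigma = 13000000 * 89 / 18290000
sigma = 63.3 MPa

63.3


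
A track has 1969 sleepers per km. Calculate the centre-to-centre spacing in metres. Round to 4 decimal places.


Spacing = 1000 m / number of sleepers
Spacing = 1000 / 1969
Spacing = 0.5079 m

0.5079


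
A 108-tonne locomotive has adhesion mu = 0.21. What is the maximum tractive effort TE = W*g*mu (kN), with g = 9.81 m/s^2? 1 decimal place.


TE_max = W * g * mu
TE_max = 108 * 9.81 * 0.21
TE_max = 1059.48 * 0.21
TE_max = 222.5 kN

222.5


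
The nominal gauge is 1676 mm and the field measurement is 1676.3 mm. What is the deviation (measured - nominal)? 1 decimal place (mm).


Deviation = measured - nominal
Deviation = 1676.3 - 1676
Deviation = 0.3 mm

0.3


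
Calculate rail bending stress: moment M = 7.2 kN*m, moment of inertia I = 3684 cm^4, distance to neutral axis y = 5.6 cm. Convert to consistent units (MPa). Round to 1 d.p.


Convert units:
M = 7.2 kN*m = 7200000 N*mm
y = 5.6 cm = 56 mm
I = 3684 cm^4 = 36840000 mm^4
sigma = 7200000 * 56 / 36840000
sigma = 10.9 MPa

10.9


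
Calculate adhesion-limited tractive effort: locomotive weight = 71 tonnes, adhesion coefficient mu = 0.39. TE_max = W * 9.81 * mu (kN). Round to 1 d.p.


TE_max = W * g * mu
TE_max = 71 * 9.81 * 0.39
TE_max = 696.51 * 0.39
TE_max = 271.6 kN

271.6


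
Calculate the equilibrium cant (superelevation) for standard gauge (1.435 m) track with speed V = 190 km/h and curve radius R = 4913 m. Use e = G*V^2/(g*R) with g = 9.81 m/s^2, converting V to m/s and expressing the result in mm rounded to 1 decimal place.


Convert speed: V = 190 / 3.6 = 52.7778 m/s
Apply formula: e = 1.435 * 52.7778^2 / (9.81 * 4913)
e = 1.435 * 2785.4938 / 48196.53
e = 0.082935 m = 82.9 mm

82.9


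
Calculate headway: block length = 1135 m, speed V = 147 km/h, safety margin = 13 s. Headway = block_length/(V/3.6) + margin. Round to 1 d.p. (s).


V = 147 / 3.6 = 40.8333 m/s
Block traversal time = 1135 / 40.8333 = 27.7959 s
Headway = 27.7959 + 13
Headway = 40.8 s

40.8


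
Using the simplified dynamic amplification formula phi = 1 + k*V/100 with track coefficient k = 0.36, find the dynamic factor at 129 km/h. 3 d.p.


phi = 1 + k * V / 100
phi = 1 + 0.36 * 129 / 100
phi = 1 + 0.4644
phi = 1.464

1.464


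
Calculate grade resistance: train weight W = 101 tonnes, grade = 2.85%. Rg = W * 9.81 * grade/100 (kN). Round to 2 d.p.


Rg = W * 9.81 * grade / 100
Rg = 101 * 9.81 * 2.85 / 100
Rg = 990.81 * 0.0285
Rg = 28.24 kN

28.24


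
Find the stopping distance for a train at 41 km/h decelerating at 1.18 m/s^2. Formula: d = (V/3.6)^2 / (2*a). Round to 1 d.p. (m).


Convert speed: V = 41 / 3.6 = 11.3889 m/s
V^2 = 129.7068
d = 129.7068 / (2 * 1.18)
d = 129.7068 / 2.36
d = 55.0 m

55.0


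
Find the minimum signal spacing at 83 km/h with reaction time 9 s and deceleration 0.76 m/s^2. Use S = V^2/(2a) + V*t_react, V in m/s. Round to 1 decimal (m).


V = 83 / 3.6 = 23.0556 m/s
Braking distance = 23.0556^2 / (2*0.76) = 349.7096 m
Sighting distance = 23.0556 * 9 = 207.5 m
S = 349.7096 + 207.5 = 557.2 m

557.2


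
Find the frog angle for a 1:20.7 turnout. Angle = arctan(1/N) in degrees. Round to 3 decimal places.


1/N = 1/20.7 = 0.048309
angle = arctan(0.048309) = 0.048272 rad
angle = 0.048272 * 180/pi = 2.766 degrees

2.766


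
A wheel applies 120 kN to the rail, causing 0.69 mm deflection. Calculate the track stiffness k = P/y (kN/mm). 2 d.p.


Track stiffness k = P / y
k = 120 / 0.69
k = 173.91 kN/mm

173.91


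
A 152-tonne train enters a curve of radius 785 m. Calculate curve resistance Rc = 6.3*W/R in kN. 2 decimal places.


Rc = 6.3 * W / R
Rc = 6.3 * 152 / 785
Rc = 957.6 / 785
Rc = 1.22 kN

1.22


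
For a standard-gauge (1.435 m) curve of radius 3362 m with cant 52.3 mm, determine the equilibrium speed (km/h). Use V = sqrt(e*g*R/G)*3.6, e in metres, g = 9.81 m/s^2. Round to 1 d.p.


Convert cant: e = 52.3 mm = 0.0523 m
V_ms = sqrt(0.0523 * 9.81 * 3362 / 1.435)
V_ms = sqrt(1202.033314) = 34.6704 m/s
V = 34.6704 * 3.6 = 124.8 km/h

124.8


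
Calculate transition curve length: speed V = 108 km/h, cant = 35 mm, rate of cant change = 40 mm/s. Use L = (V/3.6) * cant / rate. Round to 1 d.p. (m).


Convert speed: V = 108 / 3.6 = 30.0 m/s
L = 30.0 * 35 / 40
L = 1050.0 / 40
L = 26.3 m

26.3


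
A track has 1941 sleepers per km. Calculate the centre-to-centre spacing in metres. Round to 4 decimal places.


Spacing = 1000 m / number of sleepers
Spacing = 1000 / 1941
Spacing = 0.5152 m

0.5152


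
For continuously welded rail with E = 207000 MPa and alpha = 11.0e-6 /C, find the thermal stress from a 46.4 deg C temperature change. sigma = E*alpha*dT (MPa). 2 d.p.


sigma = E * alpha * dT
sigma = 207000 * 11.0e-6 * 46.4
sigma = 2.277 * 46.4
sigma = 105.65 MPa

105.65


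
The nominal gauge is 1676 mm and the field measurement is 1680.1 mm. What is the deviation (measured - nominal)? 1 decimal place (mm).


Deviation = measured - nominal
Deviation = 1680.1 - 1676
Deviation = 4.1 mm

4.1


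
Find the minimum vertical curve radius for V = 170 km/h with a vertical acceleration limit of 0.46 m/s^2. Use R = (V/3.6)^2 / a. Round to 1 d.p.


Convert speed: V = 170 / 3.6 = 47.2222 m/s
V^2 = 2229.9383 m^2/s^2
R_v = 2229.9383 / 0.46
R_v = 4847.7 m

4847.7


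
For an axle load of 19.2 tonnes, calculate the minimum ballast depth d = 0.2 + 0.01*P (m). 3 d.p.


d = 0.2 + 0.01 * 19.2
d = 0.2 + 0.192
d = 0.392 m

0.392


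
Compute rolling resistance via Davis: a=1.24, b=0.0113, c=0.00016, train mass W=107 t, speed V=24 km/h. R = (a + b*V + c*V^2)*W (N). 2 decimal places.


b*V = 0.0113 * 24 = 0.2712
c*V^2 = 0.00016 * 576 = 0.09216
R_per_t = 1.24 + 0.2712 + 0.09216 = 1.60336 N/t
R_total = 1.60336 * 107 = 171.56 N

171.56


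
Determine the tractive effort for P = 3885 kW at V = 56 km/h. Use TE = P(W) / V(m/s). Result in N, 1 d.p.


Convert: P = 3885 kW = 3885000 W
V = 56 / 3.6 = 15.5556 m/s
TE = 3885000 / 15.5556
TE = 249750.0 N

249750.0


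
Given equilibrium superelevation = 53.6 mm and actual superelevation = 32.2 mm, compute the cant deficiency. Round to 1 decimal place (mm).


Cant deficiency = equilibrium cant - actual cant
CD = 53.6 - 32.2
CD = 21.4 mm

21.4


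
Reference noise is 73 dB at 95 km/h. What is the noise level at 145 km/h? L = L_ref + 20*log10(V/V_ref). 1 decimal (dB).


V/V_ref = 145 / 95 = 1.526316
log10(1.526316) = 0.183644
20 * 0.183644 = 3.6729
L = 73 + 3.6729 = 76.7 dB

76.7


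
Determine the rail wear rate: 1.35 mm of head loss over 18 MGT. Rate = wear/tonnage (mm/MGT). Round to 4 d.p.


Wear rate = total wear / cumulative tonnage
Rate = 1.35 / 18
Rate = 0.0750 mm/MGT

0.0750


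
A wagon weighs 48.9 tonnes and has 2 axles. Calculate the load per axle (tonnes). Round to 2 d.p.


Load per axle = total weight / number of axles
Load = 48.9 / 2
Load = 24.45 tonnes

24.45


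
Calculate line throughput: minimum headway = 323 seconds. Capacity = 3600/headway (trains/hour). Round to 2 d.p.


Capacity = 3600 / headway
Capacity = 3600 / 323
Capacity = 11.15 trains/hour

11.15


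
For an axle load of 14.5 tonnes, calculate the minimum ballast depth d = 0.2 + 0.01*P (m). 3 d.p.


d = 0.2 + 0.01 * 14.5
d = 0.2 + 0.145
d = 0.345 m

0.345


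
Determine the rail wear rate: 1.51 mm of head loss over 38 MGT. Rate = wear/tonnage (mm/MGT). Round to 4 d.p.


Wear rate = total wear / cumulative tonnage
Rate = 1.51 / 38
Rate = 0.0397 mm/MGT

0.0397


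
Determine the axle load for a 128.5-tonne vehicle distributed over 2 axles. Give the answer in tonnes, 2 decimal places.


Load per axle = total weight / number of axles
Load = 128.5 / 2
Load = 64.25 tonnes

64.25


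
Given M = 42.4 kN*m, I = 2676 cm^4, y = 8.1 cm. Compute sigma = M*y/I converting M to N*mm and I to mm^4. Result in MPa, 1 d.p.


Convert units:
M = 42.4 kN*m = 42400000 N*mm
y = 8.1 cm = 81 mm
I = 2676 cm^4 = 26760000 mm^4
sigma = 42400000 * 81 / 26760000
sigma = 128.3 MPa

128.3


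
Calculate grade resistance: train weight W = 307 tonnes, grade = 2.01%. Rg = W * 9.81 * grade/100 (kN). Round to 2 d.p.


Rg = W * 9.81 * grade / 100
Rg = 307 * 9.81 * 2.01 / 100
Rg = 3011.67 * 0.0201
Rg = 60.53 kN

60.53


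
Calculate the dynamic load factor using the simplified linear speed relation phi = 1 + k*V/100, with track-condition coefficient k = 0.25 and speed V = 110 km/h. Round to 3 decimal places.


phi = 1 + k * V / 100
phi = 1 + 0.25 * 110 / 100
phi = 1 + 0.275
phi = 1.275

1.275


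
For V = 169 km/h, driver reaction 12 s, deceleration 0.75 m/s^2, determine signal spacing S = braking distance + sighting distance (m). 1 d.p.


V = 169 / 3.6 = 46.9444 m/s
Braking distance = 46.9444^2 / (2*0.75) = 1469.1872 m
Sighting distance = 46.9444 * 12 = 563.3333 m
S = 1469.1872 + 563.3333 = 2032.5 m

2032.5


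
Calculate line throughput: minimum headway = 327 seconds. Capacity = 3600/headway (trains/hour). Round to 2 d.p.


Capacity = 3600 / headway
Capacity = 3600 / 327
Capacity = 11.01 trains/hour

11.01


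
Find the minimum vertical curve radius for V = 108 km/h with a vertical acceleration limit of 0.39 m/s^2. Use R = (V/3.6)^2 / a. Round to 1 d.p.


Convert speed: V = 108 / 3.6 = 30.0 m/s
V^2 = 900.0 m^2/s^2
R_v = 900.0 / 0.39
R_v = 2307.7 m

2307.7


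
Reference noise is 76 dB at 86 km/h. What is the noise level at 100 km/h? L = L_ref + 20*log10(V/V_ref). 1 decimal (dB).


V/V_ref = 100 / 86 = 1.162791
log10(1.162791) = 0.065502
20 * 0.065502 = 1.31
L = 76 + 1.31 = 77.3 dB

77.3


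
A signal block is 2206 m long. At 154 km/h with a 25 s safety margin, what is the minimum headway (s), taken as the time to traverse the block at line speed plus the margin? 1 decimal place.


V = 154 / 3.6 = 42.7778 m/s
Block traversal time = 2206 / 42.7778 = 51.5688 s
Headway = 51.5688 + 25
Headway = 76.6 s

76.6


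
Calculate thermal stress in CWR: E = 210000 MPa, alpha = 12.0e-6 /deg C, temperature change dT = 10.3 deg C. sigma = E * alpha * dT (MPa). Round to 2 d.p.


sigma = E * alpha * dT
sigma = 210000 * 12.0e-6 * 10.3
sigma = 2.52 * 10.3
sigma = 25.96 MPa

25.96


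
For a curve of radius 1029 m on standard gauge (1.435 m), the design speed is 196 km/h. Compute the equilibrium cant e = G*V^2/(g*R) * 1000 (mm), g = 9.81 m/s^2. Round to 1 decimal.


Convert speed: V = 196 / 3.6 = 54.4444 m/s
Apply formula: e = 1.435 * 54.4444^2 / (9.81 * 1029)
e = 1.435 * 2964.1975 / 10094.49
e = 0.421381 m = 421.4 mm

421.4


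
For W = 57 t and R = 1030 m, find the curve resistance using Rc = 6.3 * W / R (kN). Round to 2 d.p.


Rc = 6.3 * W / R
Rc = 6.3 * 57 / 1030
Rc = 359.1 / 1030
Rc = 0.35 kN

0.35


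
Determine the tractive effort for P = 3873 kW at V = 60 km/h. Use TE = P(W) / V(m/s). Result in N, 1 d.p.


Convert: P = 3873 kW = 3873000 W
V = 60 / 3.6 = 16.6667 m/s
TE = 3873000 / 16.6667
TE = 232380.0 N

232380.0


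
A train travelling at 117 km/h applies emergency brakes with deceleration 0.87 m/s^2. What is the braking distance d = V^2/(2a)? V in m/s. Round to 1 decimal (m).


Convert speed: V = 117 / 3.6 = 32.5 m/s
V^2 = 1056.25
d = 1056.25 / (2 * 0.87)
d = 1056.25 / 1.74
d = 607.0 m

607.0


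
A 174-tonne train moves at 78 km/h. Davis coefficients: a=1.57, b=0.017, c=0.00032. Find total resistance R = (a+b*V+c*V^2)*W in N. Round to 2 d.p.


b*V = 0.017 * 78 = 1.326
c*V^2 = 0.00032 * 6084 = 1.94688
R_per_t = 1.57 + 1.326 + 1.94688 = 4.84288 N/t
R_total = 4.84288 * 174 = 842.66 N

842.66


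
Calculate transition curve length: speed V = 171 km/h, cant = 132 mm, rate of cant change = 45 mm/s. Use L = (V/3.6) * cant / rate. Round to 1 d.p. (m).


Convert speed: V = 171 / 3.6 = 47.5 m/s
L = 47.5 * 132 / 45
L = 6270.0 / 45
L = 139.3 m

139.3


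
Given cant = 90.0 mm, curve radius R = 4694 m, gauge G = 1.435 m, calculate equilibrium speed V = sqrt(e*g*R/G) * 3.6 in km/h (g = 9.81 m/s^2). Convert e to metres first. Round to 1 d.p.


Convert cant: e = 90.0 mm = 0.0900 m
V_ms = sqrt(0.0900 * 9.81 * 4694 / 1.435)
V_ms = sqrt(2888.036655) = 53.7405 m/s
V = 53.7405 * 3.6 = 193.5 km/h

193.5


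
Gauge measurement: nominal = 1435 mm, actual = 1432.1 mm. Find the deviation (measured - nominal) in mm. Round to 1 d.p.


Deviation = measured - nominal
Deviation = 1432.1 - 1435
Deviation = -2.9 mm

-2.9


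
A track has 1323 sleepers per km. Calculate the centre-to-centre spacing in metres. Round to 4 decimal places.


Spacing = 1000 m / number of sleepers
Spacing = 1000 / 1323
Spacing = 0.7559 m

0.7559


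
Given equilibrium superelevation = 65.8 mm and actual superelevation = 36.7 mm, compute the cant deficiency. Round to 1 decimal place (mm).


Cant deficiency = equilibrium cant - actual cant
CD = 65.8 - 36.7
CD = 29.1 mm

29.1


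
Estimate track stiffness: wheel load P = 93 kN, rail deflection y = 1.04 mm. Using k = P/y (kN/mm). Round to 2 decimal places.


Track stiffness k = P / y
k = 93 / 1.04
k = 89.42 kN/mm

89.42


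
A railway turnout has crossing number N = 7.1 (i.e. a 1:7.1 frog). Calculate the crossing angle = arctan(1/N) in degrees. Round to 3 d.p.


1/N = 1/7.1 = 0.140845
angle = arctan(0.140845) = 0.139925 rad
angle = 0.139925 * 180/pi = 8.017 degrees

8.017


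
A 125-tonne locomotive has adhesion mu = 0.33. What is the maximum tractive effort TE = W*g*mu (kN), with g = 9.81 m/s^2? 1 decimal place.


TE_max = W * g * mu
TE_max = 125 * 9.81 * 0.33
TE_max = 1226.25 * 0.33
TE_max = 404.7 kN

404.7


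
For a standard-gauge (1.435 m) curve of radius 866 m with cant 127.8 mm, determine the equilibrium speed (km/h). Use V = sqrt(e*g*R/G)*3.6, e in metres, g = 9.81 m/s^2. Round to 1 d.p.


Convert cant: e = 127.8 mm = 0.1278 m
V_ms = sqrt(0.1278 * 9.81 * 866 / 1.435)
V_ms = sqrt(756.599155) = 27.5063 m/s
V = 27.5063 * 3.6 = 99.0 km/h

99.0


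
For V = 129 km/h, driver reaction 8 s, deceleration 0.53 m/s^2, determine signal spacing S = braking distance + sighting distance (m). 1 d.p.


V = 129 / 3.6 = 35.8333 m/s
Braking distance = 35.8333^2 / (2*0.53) = 1211.347 m
Sighting distance = 35.8333 * 8 = 286.6667 m
S = 1211.347 + 286.6667 = 1498.0 m

1498.0


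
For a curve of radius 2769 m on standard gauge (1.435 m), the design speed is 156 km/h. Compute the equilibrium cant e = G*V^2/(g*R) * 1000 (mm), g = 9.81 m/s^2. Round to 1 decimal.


Convert speed: V = 156 / 3.6 = 43.3333 m/s
Apply formula: e = 1.435 * 43.3333^2 / (9.81 * 2769)
e = 1.435 * 1877.7778 / 27163.89
e = 0.099198 m = 99.2 mm

99.2


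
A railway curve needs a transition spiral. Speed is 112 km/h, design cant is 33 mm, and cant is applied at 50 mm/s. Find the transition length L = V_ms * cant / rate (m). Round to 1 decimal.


Convert speed: V = 112 / 3.6 = 31.1111 m/s
L = 31.1111 * 33 / 50
L = 1026.6667 / 50
L = 20.5 m

20.5


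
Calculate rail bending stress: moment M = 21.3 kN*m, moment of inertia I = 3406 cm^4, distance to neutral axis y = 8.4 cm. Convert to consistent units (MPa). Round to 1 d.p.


Convert units:
M = 21.3 kN*m = 21300000 N*mm
y = 8.4 cm = 84 mm
I = 3406 cm^4 = 34060000 mm^4
sigma = 21300000 * 84 / 34060000
sigma = 52.5 MPa

52.5


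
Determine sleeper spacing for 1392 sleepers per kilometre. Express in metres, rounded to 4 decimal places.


Spacing = 1000 m / number of sleepers
Spacing = 1000 / 1392
Spacing = 0.7184 m

0.7184


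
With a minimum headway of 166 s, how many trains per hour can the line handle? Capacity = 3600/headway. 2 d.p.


Capacity = 3600 / headway
Capacity = 3600 / 166
Capacity = 21.69 trains/hour

21.69


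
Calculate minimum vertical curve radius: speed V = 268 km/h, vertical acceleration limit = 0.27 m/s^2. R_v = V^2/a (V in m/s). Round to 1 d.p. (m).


Convert speed: V = 268 / 3.6 = 74.4444 m/s
V^2 = 5541.9753 m^2/s^2
R_v = 5541.9753 / 0.27
R_v = 20525.8 m

20525.8


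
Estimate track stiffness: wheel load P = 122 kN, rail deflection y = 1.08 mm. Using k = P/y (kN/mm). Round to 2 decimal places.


Track stiffness k = P / y
k = 122 / 1.08
k = 112.96 kN/mm

112.96


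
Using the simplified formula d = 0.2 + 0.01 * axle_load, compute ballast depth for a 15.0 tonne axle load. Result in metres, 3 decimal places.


d = 0.2 + 0.01 * 15.0
d = 0.2 + 0.15
d = 0.350 m

0.350


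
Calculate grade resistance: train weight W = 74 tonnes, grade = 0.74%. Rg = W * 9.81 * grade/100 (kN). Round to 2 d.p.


Rg = W * 9.81 * grade / 100
Rg = 74 * 9.81 * 0.74 / 100
Rg = 725.94 * 0.0074
Rg = 5.37 kN

5.37


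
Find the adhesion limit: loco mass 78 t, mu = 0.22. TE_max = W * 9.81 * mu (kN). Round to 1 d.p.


TE_max = W * g * mu
TE_max = 78 * 9.81 * 0.22
TE_max = 765.18 * 0.22
TE_max = 168.3 kN

168.3


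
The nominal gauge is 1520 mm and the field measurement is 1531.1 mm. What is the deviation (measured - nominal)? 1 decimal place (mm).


Deviation = measured - nominal
Deviation = 1531.1 - 1520
Deviation = 11.1 mm

11.1


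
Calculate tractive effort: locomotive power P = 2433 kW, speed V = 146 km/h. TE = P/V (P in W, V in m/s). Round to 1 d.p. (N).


Convert: P = 2433 kW = 2433000 W
V = 146 / 3.6 = 40.5556 m/s
TE = 2433000 / 40.5556
TE = 59991.8 N

59991.8


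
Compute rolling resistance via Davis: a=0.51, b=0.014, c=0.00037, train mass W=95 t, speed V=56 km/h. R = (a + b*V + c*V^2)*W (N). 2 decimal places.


b*V = 0.014 * 56 = 0.784
c*V^2 = 0.00037 * 3136 = 1.16032
R_per_t = 0.51 + 0.784 + 1.16032 = 2.45432 N/t
R_total = 2.45432 * 95 = 233.16 N

233.16


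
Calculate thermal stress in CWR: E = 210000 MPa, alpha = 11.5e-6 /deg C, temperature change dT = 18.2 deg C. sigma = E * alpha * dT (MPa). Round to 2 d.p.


sigma = E * alpha * dT
sigma = 210000 * 11.5e-6 * 18.2
sigma = 2.415 * 18.2
sigma = 43.95 MPa

43.95


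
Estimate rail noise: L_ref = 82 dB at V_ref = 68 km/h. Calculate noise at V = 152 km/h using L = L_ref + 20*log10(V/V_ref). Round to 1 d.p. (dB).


V/V_ref = 152 / 68 = 2.235294
log10(2.235294) = 0.349335
20 * 0.349335 = 6.9867
L = 82 + 6.9867 = 89.0 dB

89.0


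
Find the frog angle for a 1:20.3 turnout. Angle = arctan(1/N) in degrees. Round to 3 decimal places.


1/N = 1/20.3 = 0.049261
angle = arctan(0.049261) = 0.049221 rad
angle = 0.049221 * 180/pi = 2.820 degrees

2.820


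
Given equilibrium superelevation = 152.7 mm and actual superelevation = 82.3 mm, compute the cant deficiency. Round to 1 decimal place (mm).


Cant deficiency = equilibrium cant - actual cant
CD = 152.7 - 82.3
CD = 70.4 mm

70.4


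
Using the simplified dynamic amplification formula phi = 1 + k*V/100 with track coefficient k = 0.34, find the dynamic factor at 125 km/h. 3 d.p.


phi = 1 + k * V / 100
phi = 1 + 0.34 * 125 / 100
phi = 1 + 0.425
phi = 1.425

1.425


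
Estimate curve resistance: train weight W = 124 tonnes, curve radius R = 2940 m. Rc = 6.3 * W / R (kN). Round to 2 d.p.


Rc = 6.3 * W / R
Rc = 6.3 * 124 / 2940
Rc = 781.2 / 2940
Rc = 0.27 kN

0.27


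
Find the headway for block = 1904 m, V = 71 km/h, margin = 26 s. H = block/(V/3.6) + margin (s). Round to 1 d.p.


V = 71 / 3.6 = 19.7222 m/s
Block traversal time = 1904 / 19.7222 = 96.5408 s
Headway = 96.5408 + 26
Headway = 122.5 s

122.5


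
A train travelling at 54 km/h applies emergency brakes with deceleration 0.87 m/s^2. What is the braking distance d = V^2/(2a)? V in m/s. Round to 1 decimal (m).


Convert speed: V = 54 / 3.6 = 15.0 m/s
V^2 = 225.0
d = 225.0 / (2 * 0.87)
d = 225.0 / 1.74
d = 129.3 m

129.3


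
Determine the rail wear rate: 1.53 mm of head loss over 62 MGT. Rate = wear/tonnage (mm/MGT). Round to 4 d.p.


Wear rate = total wear / cumulative tonnage
Rate = 1.53 / 62
Rate = 0.0247 mm/MGT

0.0247


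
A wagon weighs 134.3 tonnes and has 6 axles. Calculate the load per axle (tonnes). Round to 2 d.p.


Load per axle = total weight / number of axles
Load = 134.3 / 6
Load = 22.38 tonnes

22.38


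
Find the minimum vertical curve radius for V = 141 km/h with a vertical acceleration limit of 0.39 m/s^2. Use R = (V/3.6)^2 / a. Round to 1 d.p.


Convert speed: V = 141 / 3.6 = 39.1667 m/s
V^2 = 1534.0278 m^2/s^2
R_v = 1534.0278 / 0.39
R_v = 3933.4 m

3933.4


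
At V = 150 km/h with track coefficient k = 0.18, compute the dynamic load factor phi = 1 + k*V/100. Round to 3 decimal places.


phi = 1 + k * V / 100
phi = 1 + 0.18 * 150 / 100
phi = 1 + 0.27
phi = 1.270

1.270


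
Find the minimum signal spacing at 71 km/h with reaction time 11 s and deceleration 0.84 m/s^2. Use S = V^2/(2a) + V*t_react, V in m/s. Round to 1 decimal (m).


V = 71 / 3.6 = 19.7222 m/s
Braking distance = 19.7222^2 / (2*0.84) = 231.5274 m
Sighting distance = 19.7222 * 11 = 216.9444 m
S = 231.5274 + 216.9444 = 448.5 m

448.5


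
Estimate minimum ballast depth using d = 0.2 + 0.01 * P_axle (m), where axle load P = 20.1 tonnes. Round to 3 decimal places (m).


d = 0.2 + 0.01 * 20.1
d = 0.2 + 0.201
d = 0.401 m

0.401


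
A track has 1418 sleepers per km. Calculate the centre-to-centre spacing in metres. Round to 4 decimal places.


Spacing = 1000 m / number of sleepers
Spacing = 1000 / 1418
Spacing = 0.7052 m

0.7052


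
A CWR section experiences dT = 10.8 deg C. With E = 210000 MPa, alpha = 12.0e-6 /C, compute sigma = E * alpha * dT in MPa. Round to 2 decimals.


sigma = E * alpha * dT
sigma = 210000 * 12.0e-6 * 10.8
sigma = 2.52 * 10.8
sigma = 27.22 MPa

27.22


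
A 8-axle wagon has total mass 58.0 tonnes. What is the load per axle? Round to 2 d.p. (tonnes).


Load per axle = total weight / number of axles
Load = 58.0 / 8
Load = 7.25 tonnes

7.25


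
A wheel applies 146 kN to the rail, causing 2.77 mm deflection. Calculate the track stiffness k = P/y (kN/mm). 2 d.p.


Track stiffness k = P / y
k = 146 / 2.77
k = 52.71 kN/mm

52.71


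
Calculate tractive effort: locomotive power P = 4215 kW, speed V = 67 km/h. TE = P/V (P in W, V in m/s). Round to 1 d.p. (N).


Convert: P = 4215 kW = 4215000 W
V = 67 / 3.6 = 18.6111 m/s
TE = 4215000 / 18.6111
TE = 226477.6 N

226477.6


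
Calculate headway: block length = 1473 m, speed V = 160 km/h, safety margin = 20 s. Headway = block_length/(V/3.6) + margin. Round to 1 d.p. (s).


V = 160 / 3.6 = 44.4444 m/s
Block traversal time = 1473 / 44.4444 = 33.1425 s
Headway = 33.1425 + 20
Headway = 53.1 s

53.1


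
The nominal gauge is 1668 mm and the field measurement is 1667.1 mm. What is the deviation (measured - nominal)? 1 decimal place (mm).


Deviation = measured - nominal
Deviation = 1667.1 - 1668
Deviation = -0.9 mm

-0.9


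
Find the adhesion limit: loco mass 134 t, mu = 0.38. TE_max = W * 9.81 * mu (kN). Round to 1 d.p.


TE_max = W * g * mu
TE_max = 134 * 9.81 * 0.38
TE_max = 1314.54 * 0.38
TE_max = 499.5 kN

499.5


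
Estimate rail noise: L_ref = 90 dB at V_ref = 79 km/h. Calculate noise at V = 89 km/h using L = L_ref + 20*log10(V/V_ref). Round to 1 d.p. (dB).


V/V_ref = 89 / 79 = 1.126582
log10(1.126582) = 0.051763
20 * 0.051763 = 1.0353
L = 90 + 1.0353 = 91.0 dB

91.0


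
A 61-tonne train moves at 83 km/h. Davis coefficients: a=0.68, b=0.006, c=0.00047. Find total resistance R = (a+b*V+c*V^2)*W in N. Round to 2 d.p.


b*V = 0.006 * 83 = 0.498
c*V^2 = 0.00047 * 6889 = 3.23783
R_per_t = 0.68 + 0.498 + 3.23783 = 4.41583 N/t
R_total = 4.41583 * 61 = 269.37 N

269.37


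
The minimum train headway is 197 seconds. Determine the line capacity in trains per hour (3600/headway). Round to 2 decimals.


Capacity = 3600 / headway
Capacity = 3600 / 197
Capacity = 18.27 trains/hour

18.27


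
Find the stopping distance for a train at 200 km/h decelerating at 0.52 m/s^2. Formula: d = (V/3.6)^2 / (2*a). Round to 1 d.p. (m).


Convert speed: V = 200 / 3.6 = 55.5556 m/s
V^2 = 3086.4198
d = 3086.4198 / (2 * 0.52)
d = 3086.4198 / 1.04
d = 2967.7 m

2967.7


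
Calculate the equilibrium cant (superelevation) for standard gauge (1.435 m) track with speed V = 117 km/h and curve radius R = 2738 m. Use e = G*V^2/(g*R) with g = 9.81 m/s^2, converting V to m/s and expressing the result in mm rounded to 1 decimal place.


Convert speed: V = 117 / 3.6 = 32.5 m/s
Apply formula: e = 1.435 * 32.5^2 / (9.81 * 2738)
e = 1.435 * 1056.25 / 26859.78
e = 0.056431 m = 56.4 mm

56.4


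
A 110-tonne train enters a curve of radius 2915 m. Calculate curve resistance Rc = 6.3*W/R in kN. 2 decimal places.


Rc = 6.3 * W / R
Rc = 6.3 * 110 / 2915
Rc = 693.0 / 2915
Rc = 0.24 kN

0.24


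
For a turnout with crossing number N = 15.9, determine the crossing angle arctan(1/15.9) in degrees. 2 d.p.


1/N = 1/15.9 = 0.062893
angle = arctan(0.062893) = 0.06281 rad
angle = 0.06281 * 180/pi = 3.60 degrees

3.60


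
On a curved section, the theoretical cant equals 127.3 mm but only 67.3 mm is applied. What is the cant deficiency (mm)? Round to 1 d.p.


Cant deficiency = equilibrium cant - actual cant
CD = 127.3 - 67.3
CD = 60.0 mm

60.0


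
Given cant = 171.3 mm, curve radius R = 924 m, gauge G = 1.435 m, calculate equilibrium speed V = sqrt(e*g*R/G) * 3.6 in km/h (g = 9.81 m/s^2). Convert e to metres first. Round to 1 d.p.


Convert cant: e = 171.3 mm = 0.1713 m
V_ms = sqrt(0.1713 * 9.81 * 924 / 1.435)
V_ms = sqrt(1082.047785) = 32.8945 m/s
V = 32.8945 * 3.6 = 118.4 km/h

118.4


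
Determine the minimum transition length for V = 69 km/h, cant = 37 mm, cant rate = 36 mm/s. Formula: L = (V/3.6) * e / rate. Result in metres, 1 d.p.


Convert speed: V = 69 / 3.6 = 19.1667 m/s
L = 19.1667 * 37 / 36
L = 709.1667 / 36
L = 19.7 m

19.7


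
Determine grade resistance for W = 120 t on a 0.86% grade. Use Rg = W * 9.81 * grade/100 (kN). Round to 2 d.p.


Rg = W * 9.81 * grade / 100
Rg = 120 * 9.81 * 0.86 / 100
Rg = 1177.2 * 0.0086
Rg = 10.12 kN

10.12


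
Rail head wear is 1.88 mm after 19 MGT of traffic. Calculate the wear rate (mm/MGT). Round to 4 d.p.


Wear rate = total wear / cumulative tonnage
Rate = 1.88 / 19
Rate = 0.0989 mm/MGT

0.0989


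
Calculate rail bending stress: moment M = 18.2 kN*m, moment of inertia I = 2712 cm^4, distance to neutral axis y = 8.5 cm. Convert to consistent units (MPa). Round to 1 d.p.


Convert units:
M = 18.2 kN*m = 18200000 N*mm
y = 8.5 cm = 85 mm
I = 2712 cm^4 = 27120000 mm^4
sigma = 18200000 * 85 / 27120000
sigma = 57.0 MPa

57.0


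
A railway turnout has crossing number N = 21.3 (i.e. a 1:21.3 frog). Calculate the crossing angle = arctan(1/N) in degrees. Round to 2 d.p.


1/N = 1/21.3 = 0.046948
angle = arctan(0.046948) = 0.046914 rad
angle = 0.046914 * 180/pi = 2.69 degrees

2.69


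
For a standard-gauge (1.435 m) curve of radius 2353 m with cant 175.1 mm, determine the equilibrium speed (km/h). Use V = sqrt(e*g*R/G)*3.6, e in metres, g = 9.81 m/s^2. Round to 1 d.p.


Convert cant: e = 175.1 mm = 0.1751 m
V_ms = sqrt(0.1751 * 9.81 * 2353 / 1.435)
V_ms = sqrt(2816.60003) = 53.0716 m/s
V = 53.0716 * 3.6 = 191.1 km/h

191.1


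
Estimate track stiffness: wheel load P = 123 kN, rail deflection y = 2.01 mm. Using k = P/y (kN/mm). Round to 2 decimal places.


Track stiffness k = P / y
k = 123 / 2.01
k = 61.19 kN/mm

61.19


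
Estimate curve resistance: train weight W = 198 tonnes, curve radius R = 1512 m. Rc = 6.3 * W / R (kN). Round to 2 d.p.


Rc = 6.3 * W / R
Rc = 6.3 * 198 / 1512
Rc = 1247.4 / 1512
Rc = 0.83 kN

0.83


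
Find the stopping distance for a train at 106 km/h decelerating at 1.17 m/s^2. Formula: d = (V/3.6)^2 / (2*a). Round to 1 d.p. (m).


Convert speed: V = 106 / 3.6 = 29.4444 m/s
V^2 = 866.9753
d = 866.9753 / (2 * 1.17)
d = 866.9753 / 2.34
d = 370.5 m

370.5


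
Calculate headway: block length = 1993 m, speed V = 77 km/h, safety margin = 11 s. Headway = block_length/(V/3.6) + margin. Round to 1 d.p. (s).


V = 77 / 3.6 = 21.3889 m/s
Block traversal time = 1993 / 21.3889 = 93.1792 s
Headway = 93.1792 + 11
Headway = 104.2 s

104.2


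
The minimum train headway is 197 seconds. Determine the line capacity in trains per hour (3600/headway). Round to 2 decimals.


Capacity = 3600 / headway
Capacity = 3600 / 197
Capacity = 18.27 trains/hour

18.27


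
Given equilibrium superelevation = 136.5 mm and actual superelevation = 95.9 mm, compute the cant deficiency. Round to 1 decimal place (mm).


Cant deficiency = equilibrium cant - actual cant
CD = 136.5 - 95.9
CD = 40.6 mm

40.6


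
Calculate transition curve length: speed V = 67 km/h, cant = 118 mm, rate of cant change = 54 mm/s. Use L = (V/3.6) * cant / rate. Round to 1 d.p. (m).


Convert speed: V = 67 / 3.6 = 18.6111 m/s
L = 18.6111 * 118 / 54
L = 2196.1111 / 54
L = 40.7 m

40.7
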